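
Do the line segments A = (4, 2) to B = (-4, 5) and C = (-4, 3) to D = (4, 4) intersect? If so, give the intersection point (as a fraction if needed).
Yes; intersection at (0, 7/2) (t = 1/2 on AB, s = 1/2 on CD)

Parametrize AB as A + t(B − A) = (4 + -8 t, 2 + 3 t) and CD as C + s(D − C) = (-4 + 8 s, 3 + 1 s). Solve the linear system for (t, s). Determinant = 32 ≠ 0, so a unique intersection of the containing lines exists. Solution: t = 1/2, s = 1/2 — both in [0, 1], so the segments cross. Intersection point: (0, 7/2).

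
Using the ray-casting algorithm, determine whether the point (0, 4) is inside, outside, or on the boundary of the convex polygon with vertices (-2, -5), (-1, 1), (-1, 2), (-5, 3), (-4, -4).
The point (0, 4) lies strictly outside the polygon

Cast a horizontal ray to the right from the query point and count how many polygon edges it crosses (each edge strictly once or zero times, handled with the usual half-open convention). 
Parity of crossings → even ⇒ outside.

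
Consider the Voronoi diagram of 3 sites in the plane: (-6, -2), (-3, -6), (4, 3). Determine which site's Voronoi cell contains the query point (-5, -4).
Nearest site = (-6, -2)

The Voronoi cell of site s contains exactly those query points closer to s than to any other site. Compute squared distances from q = (-5, -4) to each site:
  (-6 − -5)² + (-2 − -4)² = 5
  (-3 − -5)² + (-6 − -4)² = 8
  (4 − -5)² + (3 − -4)² = 130
Minimum is attained by (-6, -2), so q lies in its Voronoi cell.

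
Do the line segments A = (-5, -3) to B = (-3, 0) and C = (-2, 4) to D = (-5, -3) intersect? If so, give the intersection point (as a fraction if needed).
Yes; intersection at (-5, -3) (t = 0 on AB, s = 1 on CD)

Parametrize AB as A + t(B − A) = (-5 + 2 t, -3 + 3 t) and CD as C + s(D − C) = (-2 + -3 s, 4 + -7 s). Solve the linear system for (t, s). Determinant = 5 ≠ 0, so a unique intersection of the containing lines exists. Solution: t = 0, s = 1 — both in [0, 1], so the segments cross. Intersection point: (-5, -3).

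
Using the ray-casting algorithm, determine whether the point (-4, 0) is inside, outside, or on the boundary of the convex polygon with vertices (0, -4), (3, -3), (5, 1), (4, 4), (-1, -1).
The point (-4, 0) lies strictly outside the polygon

Cast a horizontal ray to the right from the query point and count how many polygon edges it crosses (each edge strictly once or zero times, handled with the usual half-open convention). 
Parity of crossings → even ⇒ outside.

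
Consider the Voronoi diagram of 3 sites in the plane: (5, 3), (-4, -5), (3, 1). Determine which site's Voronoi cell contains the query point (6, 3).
Nearest site = (5, 3)

The Voronoi cell of site s contains exactly those query points closer to s than to any other site. Compute squared distances from q = (6, 3) to each site:
  (5 − 6)² + (3 − 3)² = 1
  (3 − 6)² + (1 − 3)² = 13
  (-4 − 6)² + (-5 − 3)² = 164
Minimum is attained by (5, 3), so q lies in its Voronoi cell.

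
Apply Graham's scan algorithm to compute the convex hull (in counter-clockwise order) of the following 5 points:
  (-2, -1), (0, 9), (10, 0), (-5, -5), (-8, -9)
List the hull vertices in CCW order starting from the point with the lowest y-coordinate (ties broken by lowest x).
Hull (CCW) = [(-8, -9), (10, 0), (0, 9)]

Graham scan procedure:
  1. Find the pivot p₀ = point with lowest y (tie → lowest x): (-8, -9).
  2. Sort the remaining points by polar angle around p₀.
  3. Walk through sorted points, maintaining a stack; pop the top while the last three entries make a non-left turn (cross product ≤ 0).
  4. Final stack is the convex hull in CCW order: (-8, -9), (10, 0), (0, 9).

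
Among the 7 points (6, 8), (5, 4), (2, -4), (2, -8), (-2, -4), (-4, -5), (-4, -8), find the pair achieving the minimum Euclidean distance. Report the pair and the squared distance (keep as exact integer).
Pair = ((-2, -4), (-4, -5)); squared distance = 5

Compute all C(7, 2) = 21 pairwise squared distances (x_i − x_j)² + (y_i − y_j)². The minimum is 5, attained by the pair ((-2, -4), (-4, -5)).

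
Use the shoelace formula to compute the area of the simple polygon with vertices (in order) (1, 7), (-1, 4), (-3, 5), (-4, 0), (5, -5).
Area = 49

Shoelace formula: Area = (1/2) |Σ_i (x_i · y_{i+1} − x_{i+1} · y_i)| (indices mod n). Compute each cross term:
  (1)(4) − (-1)(7) = 11
  (-1)(5) − (-3)(4) = 7
  (-3)(0) − (-4)(5) = 20
  (-4)(-5) − (5)(0) = 20
  (5)(7) − (1)(-5) = 40
Sum = 98, so (signed) Area = 98/2 = 49, |Area| = 49.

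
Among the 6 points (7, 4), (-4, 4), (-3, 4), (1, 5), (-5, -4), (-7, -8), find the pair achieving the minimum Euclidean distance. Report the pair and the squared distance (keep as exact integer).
Pair = ((-4, 4), (-3, 4)); squared distance = 1

Compute all C(6, 2) = 15 pairwise squared distances (x_i − x_j)² + (y_i − y_j)². The minimum is 1, attained by the pair ((-4, 4), (-3, 4)).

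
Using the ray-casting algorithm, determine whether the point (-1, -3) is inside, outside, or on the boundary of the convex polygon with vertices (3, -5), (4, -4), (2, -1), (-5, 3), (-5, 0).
The point (-1, -3) lies strictly outside the polygon

Cast a horizontal ray to the right from the query point and count how many polygon edges it crosses (each edge strictly once or zero times, handled with the usual half-open convention). 
Parity of crossings → even ⇒ outside.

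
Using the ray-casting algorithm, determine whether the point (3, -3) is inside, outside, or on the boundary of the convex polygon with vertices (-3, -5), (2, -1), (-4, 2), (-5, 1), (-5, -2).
The point (3, -3) lies strictly outside the polygon

Cast a horizontal ray to the right from the query point and count how many polygon edges it crosses (each edge strictly once or zero times, handled with the usual half-open convention). 
Parity of crossings → even ⇒ outside.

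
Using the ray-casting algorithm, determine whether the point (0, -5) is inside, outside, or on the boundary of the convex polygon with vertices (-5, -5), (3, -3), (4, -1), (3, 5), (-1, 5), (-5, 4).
The point (0, -5) lies strictly outside the polygon

Cast a horizontal ray to the right from the query point and count how many polygon edges it crosses (each edge strictly once or zero times, handled with the usual half-open convention). 
Parity of crossings → even ⇒ outside.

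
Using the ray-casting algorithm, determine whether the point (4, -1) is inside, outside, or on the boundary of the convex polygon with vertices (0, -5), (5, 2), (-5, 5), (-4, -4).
The point (4, -1) lies strictly outside the polygon

Cast a horizontal ray to the right from the query point and count how many polygon edges it crosses (each edge strictly once or zero times, handled with the usual half-open convention). 
Parity of crossings → even ⇒ outside.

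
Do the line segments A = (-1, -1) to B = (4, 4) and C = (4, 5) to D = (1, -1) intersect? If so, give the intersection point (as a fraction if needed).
Yes; intersection at (3, 3) (t = 4/5 on AB, s = 1/3 on CD)

Parametrize AB as A + t(B − A) = (-1 + 5 t, -1 + 5 t) and CD as C + s(D − C) = (4 + -3 s, 5 + -6 s). Solve the linear system for (t, s). Determinant = 15 ≠ 0, so a unique intersection of the containing lines exists. Solution: t = 4/5, s = 1/3 — both in [0, 1], so the segments cross. Intersection point: (3, 3).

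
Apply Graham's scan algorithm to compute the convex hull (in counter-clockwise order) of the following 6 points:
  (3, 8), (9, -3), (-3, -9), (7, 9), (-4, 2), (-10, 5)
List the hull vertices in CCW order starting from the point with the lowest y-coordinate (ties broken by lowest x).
Hull (CCW) = [(-3, -9), (9, -3), (7, 9), (-10, 5)]

Graham scan procedure:
  1. Find the pivot p₀ = point with lowest y (tie → lowest x): (-3, -9).
  2. Sort the remaining points by polar angle around p₀.
  3. Walk through sorted points, maintaining a stack; pop the top while the last three entries make a non-left turn (cross product ≤ 0).
  4. Final stack is the convex hull in CCW order: (-3, -9), (9, -3), (7, 9), (-10, 5).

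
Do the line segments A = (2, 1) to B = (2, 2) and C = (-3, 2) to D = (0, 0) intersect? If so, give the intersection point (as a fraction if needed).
No (intersection of containing lines falls outside at least one segment)

Parametrize and solve: t = -7/3, s = 5/3. At least one of these is outside [0, 1], so the segments do not intersect.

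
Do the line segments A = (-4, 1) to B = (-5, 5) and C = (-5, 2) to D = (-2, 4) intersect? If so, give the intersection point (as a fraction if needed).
Yes; intersection at (-61/14, 17/7) (t = 5/14 on AB, s = 3/14 on CD)

Parametrize AB as A + t(B − A) = (-4 + -1 t, 1 + 4 t) and CD as C + s(D − C) = (-5 + 3 s, 2 + 2 s). Solve the linear system for (t, s). Determinant = 14 ≠ 0, so a unique intersection of the containing lines exists. Solution: t = 5/14, s = 3/14 — both in [0, 1], so the segments cross. Intersection point: (-61/14, 17/7).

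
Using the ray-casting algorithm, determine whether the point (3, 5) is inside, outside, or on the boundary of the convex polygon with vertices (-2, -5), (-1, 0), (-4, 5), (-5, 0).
The point (3, 5) lies strictly outside the polygon

Cast a horizontal ray to the right from the query point and count how many polygon edges it crosses (each edge strictly once or zero times, handled with the usual half-open convention). 
Parity of crossings → even ⇒ outside.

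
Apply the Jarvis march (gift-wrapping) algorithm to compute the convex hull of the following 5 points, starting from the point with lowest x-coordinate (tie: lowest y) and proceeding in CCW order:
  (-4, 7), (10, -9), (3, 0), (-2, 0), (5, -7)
Hull (CCW) = [(-4, 7), (-2, 0), (5, -7), (10, -9), (3, 0)]

Jarvis march: at each step, from the current hull vertex p, select the next vertex q as the point such that every other point lies strictly to the left of (or on) the directed line p → q. (Equivalently: for every other point r, the cross product (q − p) × (r − p) ≥ 0.)
Starting point (lowest x, tie lowest y): (-4, 7). Wrap until returning to start. Resulting hull: (-4, 7), (-2, 0), (5, -7), (10, -9), (3, 0).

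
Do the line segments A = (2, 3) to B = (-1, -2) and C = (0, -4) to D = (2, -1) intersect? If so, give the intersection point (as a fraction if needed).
No (intersection of containing lines falls outside at least one segment)

Parametrize and solve: t = 8, s = -11. At least one of these is outside [0, 1], so the segments do not intersect.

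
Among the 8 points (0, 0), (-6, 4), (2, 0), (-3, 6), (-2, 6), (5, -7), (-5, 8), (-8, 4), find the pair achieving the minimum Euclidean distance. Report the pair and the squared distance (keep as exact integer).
Pair = ((-3, 6), (-2, 6)); squared distance = 1

Compute all C(8, 2) = 28 pairwise squared distances (x_i − x_j)² + (y_i − y_j)². The minimum is 1, attained by the pair ((-3, 6), (-2, 6)).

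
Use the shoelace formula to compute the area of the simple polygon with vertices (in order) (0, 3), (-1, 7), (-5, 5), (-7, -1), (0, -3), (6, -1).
Area = 65

Shoelace formula: Area = (1/2) |Σ_i (x_i · y_{i+1} − x_{i+1} · y_i)| (indices mod n). Compute each cross term:
  (0)(7) − (-1)(3) = 3
  (-1)(5) − (-5)(7) = 30
  (-5)(-1) − (-7)(5) = 40
  (-7)(-3) − (0)(-1) = 21
  (0)(-1) − (6)(-3) = 18
  (6)(3) − (0)(-1) = 18
Sum = 130, so (signed) Area = 130/2 = 65, |Area| = 65.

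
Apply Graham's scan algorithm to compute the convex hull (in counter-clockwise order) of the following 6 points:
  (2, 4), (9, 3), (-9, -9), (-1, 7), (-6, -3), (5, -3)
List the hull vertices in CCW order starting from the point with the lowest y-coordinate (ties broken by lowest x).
Hull (CCW) = [(-9, -9), (5, -3), (9, 3), (-1, 7)]

Graham scan procedure:
  1. Find the pivot p₀ = point with lowest y (tie → lowest x): (-9, -9).
  2. Sort the remaining points by polar angle around p₀.
  3. Walk through sorted points, maintaining a stack; pop the top while the last three entries make a non-left turn (cross product ≤ 0).
  4. Final stack is the convex hull in CCW order: (-9, -9), (5, -3), (9, 3), (-1, 7).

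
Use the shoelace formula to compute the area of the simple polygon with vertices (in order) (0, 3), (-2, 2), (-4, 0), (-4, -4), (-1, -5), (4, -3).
Area = 81/2

Shoelace formula: Area = (1/2) |Σ_i (x_i · y_{i+1} − x_{i+1} · y_i)| (indices mod n). Compute each cross term:
  (0)(2) − (-2)(3) = 6
  (-2)(0) − (-4)(2) = 8
  (-4)(-4) − (-4)(0) = 16
  (-4)(-5) − (-1)(-4) = 16
  (-1)(-3) − (4)(-5) = 23
  (4)(3) − (0)(-3) = 12
Sum = 81, so (signed) Area = 81/2 = 81/2, |Area| = 81/2.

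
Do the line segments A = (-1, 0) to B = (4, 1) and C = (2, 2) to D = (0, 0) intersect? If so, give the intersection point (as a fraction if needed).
Yes; intersection at (1/4, 1/4) (t = 1/4 on AB, s = 7/8 on CD)

Parametrize AB as A + t(B − A) = (-1 + 5 t, 0 + 1 t) and CD as C + s(D − C) = (2 + -2 s, 2 + -2 s). Solve the linear system for (t, s). Determinant = 8 ≠ 0, so a unique intersection of the containing lines exists. Solution: t = 1/4, s = 7/8 — both in [0, 1], so the segments cross. Intersection point: (1/4, 1/4).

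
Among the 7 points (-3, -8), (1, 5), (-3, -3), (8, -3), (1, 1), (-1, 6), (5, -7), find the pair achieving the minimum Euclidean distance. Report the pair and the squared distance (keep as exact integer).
Pair = ((1, 5), (-1, 6)); squared distance = 5

Compute all C(7, 2) = 21 pairwise squared distances (x_i − x_j)² + (y_i − y_j)². The minimum is 5, attained by the pair ((1, 5), (-1, 6)).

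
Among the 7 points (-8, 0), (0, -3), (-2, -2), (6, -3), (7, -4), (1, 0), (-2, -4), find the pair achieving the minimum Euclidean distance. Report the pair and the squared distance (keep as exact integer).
Pair = ((6, -3), (7, -4)); squared distance = 2

Compute all C(7, 2) = 21 pairwise squared distances (x_i − x_j)² + (y_i − y_j)². The minimum is 2, attained by the pair ((6, -3), (7, -4)).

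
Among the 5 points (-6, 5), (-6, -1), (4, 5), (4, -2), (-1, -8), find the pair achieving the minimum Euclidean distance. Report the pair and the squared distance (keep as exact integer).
Pair = ((-6, 5), (-6, -1)); squared distance = 36

Compute all C(5, 2) = 10 pairwise squared distances (x_i − x_j)² + (y_i − y_j)². The minimum is 36, attained by the pair ((-6, 5), (-6, -1)).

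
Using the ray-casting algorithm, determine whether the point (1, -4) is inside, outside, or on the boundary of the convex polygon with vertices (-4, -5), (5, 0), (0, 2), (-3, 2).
The point (1, -4) lies strictly outside the polygon

Cast a horizontal ray to the right from the query point and count how many polygon edges it crosses (each edge strictly once or zero times, handled with the usual half-open convention). 
Parity of crossings → even ⇒ outside.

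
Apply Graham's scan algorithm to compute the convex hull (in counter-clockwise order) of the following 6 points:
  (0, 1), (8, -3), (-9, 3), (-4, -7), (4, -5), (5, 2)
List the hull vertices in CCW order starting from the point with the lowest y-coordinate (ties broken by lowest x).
Hull (CCW) = [(-4, -7), (4, -5), (8, -3), (5, 2), (-9, 3)]

Graham scan procedure:
  1. Find the pivot p₀ = point with lowest y (tie → lowest x): (-4, -7).
  2. Sort the remaining points by polar angle around p₀.
  3. Walk through sorted points, maintaining a stack; pop the top while the last three entries make a non-left turn (cross product ≤ 0).
  4. Final stack is the convex hull in CCW order: (-4, -7), (4, -5), (8, -3), (5, 2), (-9, 3).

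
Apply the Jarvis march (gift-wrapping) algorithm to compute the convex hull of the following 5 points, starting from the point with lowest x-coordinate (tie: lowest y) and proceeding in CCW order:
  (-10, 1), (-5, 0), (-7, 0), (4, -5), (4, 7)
Hull (CCW) = [(-10, 1), (4, -5), (4, 7)]

Jarvis march: at each step, from the current hull vertex p, select the next vertex q as the point such that every other point lies strictly to the left of (or on) the directed line p → q. (Equivalently: for every other point r, the cross product (q − p) × (r − p) ≥ 0.)
Starting point (lowest x, tie lowest y): (-10, 1). Wrap until returning to start. Resulting hull: (-10, 1), (4, -5), (4, 7).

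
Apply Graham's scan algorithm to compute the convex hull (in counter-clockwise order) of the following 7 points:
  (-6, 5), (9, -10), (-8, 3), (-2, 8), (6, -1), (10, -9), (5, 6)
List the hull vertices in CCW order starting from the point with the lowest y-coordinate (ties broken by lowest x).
Hull (CCW) = [(9, -10), (10, -9), (5, 6), (-2, 8), (-6, 5), (-8, 3)]

Graham scan procedure:
  1. Find the pivot p₀ = point with lowest y (tie → lowest x): (9, -10).
  2. Sort the remaining points by polar angle around p₀.
  3. Walk through sorted points, maintaining a stack; pop the top while the last three entries make a non-left turn (cross product ≤ 0).
  4. Final stack is the convex hull in CCW order: (9, -10), (10, -9), (5, 6), (-2, 8), (-6, 5), (-8, 3).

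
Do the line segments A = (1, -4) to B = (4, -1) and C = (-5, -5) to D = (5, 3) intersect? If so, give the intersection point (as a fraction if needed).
No (intersection of containing lines falls outside at least one segment)

Parametrize and solve: t = 19/3, s = 5/2. At least one of these is outside [0, 1], so the segments do not intersect.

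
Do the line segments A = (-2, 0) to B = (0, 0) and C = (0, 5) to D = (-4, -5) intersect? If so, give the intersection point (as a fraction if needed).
Yes; intersection at (-2, 0) (t = 0 on AB, s = 1/2 on CD)

Parametrize AB as A + t(B − A) = (-2 + 2 t, 0 + 0 t) and CD as C + s(D − C) = (0 + -4 s, 5 + -10 s). Solve the linear system for (t, s). Determinant = 20 ≠ 0, so a unique intersection of the containing lines exists. Solution: t = 0, s = 1/2 — both in [0, 1], so the segments cross. Intersection point: (-2, 0).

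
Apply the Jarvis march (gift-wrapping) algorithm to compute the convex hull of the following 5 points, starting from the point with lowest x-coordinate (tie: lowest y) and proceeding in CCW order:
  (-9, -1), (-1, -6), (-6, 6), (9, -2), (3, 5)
Hull (CCW) = [(-9, -1), (-1, -6), (9, -2), (3, 5), (-6, 6)]

Jarvis march: at each step, from the current hull vertex p, select the next vertex q as the point such that every other point lies strictly to the left of (or on) the directed line p → q. (Equivalently: for every other point r, the cross product (q − p) × (r − p) ≥ 0.)
Starting point (lowest x, tie lowest y): (-9, -1). Wrap until returning to start. Resulting hull: (-9, -1), (-1, -6), (9, -2), (3, 5), (-6, 6).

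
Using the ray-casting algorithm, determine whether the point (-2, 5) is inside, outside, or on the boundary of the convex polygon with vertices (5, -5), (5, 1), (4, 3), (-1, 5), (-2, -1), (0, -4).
The point (-2, 5) lies strictly outside the polygon

Cast a horizontal ray to the right from the query point and count how many polygon edges it crosses (each edge strictly once or zero times, handled with the usual half-open convention). 
Parity of crossings → even ⇒ outside.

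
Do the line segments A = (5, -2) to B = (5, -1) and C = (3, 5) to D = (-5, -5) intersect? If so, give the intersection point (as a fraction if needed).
No (intersection of containing lines falls outside at least one segment)

Parametrize and solve: t = 19/2, s = -1/4. At least one of these is outside [0, 1], so the segments do not intersect.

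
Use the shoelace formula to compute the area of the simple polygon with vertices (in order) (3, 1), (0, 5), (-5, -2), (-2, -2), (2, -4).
Area = 36

Shoelace formula: Area = (1/2) |Σ_i (x_i · y_{i+1} − x_{i+1} · y_i)| (indices mod n). Compute each cross term:
  (3)(5) − (0)(1) = 15
  (0)(-2) − (-5)(5) = 25
  (-5)(-2) − (-2)(-2) = 6
  (-2)(-4) − (2)(-2) = 12
  (2)(1) − (3)(-4) = 14
Sum = 72, so (signed) Area = 72/2 = 36, |Area| = 36.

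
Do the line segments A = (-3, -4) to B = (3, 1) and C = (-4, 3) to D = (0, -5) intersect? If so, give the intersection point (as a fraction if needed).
Yes; intersection at (-21/17, -43/17) (t = 5/17 on AB, s = 47/68 on CD)

Parametrize AB as A + t(B − A) = (-3 + 6 t, -4 + 5 t) and CD as C + s(D − C) = (-4 + 4 s, 3 + -8 s). Solve the linear system for (t, s). Determinant = 68 ≠ 0, so a unique intersection of the containing lines exists. Solution: t = 5/17, s = 47/68 — both in [0, 1], so the segments cross. Intersection point: (-21/17, -43/17).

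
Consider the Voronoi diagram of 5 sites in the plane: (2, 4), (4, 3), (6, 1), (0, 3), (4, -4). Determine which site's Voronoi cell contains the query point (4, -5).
Nearest site = (4, -4)

The Voronoi cell of site s contains exactly those query points closer to s than to any other site. Compute squared distances from q = (4, -5) to each site:
  (4 − 4)² + (-4 − -5)² = 1
  (6 − 4)² + (1 − -5)² = 40
  (4 − 4)² + (3 − -5)² = 64
  (0 − 4)² + (3 − -5)² = 80
  (2 − 4)² + (4 − -5)² = 85
Minimum is attained by (4, -4), so q lies in its Voronoi cell.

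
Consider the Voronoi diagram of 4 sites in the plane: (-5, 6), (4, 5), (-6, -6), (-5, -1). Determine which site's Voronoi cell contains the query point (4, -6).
Nearest site = (-6, -6)

The Voronoi cell of site s contains exactly those query points closer to s than to any other site. Compute squared distances from q = (4, -6) to each site:
  (-6 − 4)² + (-6 − -6)² = 100
  (-5 − 4)² + (-1 − -6)² = 106
  (4 − 4)² + (5 − -6)² = 121
  (-5 − 4)² + (6 − -6)² = 225
Minimum is attained by (-6, -6), so q lies in its Voronoi cell.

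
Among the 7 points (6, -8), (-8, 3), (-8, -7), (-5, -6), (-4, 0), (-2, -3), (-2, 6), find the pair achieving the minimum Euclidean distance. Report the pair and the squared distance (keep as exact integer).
Pair = ((-8, -7), (-5, -6)); squared distance = 10

Compute all C(7, 2) = 21 pairwise squared distances (x_i − x_j)² + (y_i − y_j)². The minimum is 10, attained by the pair ((-8, -7), (-5, -6)).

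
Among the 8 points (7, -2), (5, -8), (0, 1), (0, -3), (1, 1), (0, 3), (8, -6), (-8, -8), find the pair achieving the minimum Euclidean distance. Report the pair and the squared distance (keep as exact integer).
Pair = ((0, 1), (1, 1)); squared distance = 1

Compute all C(8, 2) = 28 pairwise squared distances (x_i − x_j)² + (y_i − y_j)². The minimum is 1, attained by the pair ((0, 1), (1, 1)).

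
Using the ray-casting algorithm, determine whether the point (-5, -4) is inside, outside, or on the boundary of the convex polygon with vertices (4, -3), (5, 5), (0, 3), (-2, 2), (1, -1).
The point (-5, -4) lies strictly outside the polygon

Cast a horizontal ray to the right from the query point and count how many polygon edges it crosses (each edge strictly once or zero times, handled with the usual half-open convention). 
Parity of crossings → even ⇒ outside.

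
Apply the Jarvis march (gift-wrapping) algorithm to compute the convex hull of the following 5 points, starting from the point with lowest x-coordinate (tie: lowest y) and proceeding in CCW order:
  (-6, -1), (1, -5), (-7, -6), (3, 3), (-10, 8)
Hull (CCW) = [(-10, 8), (-7, -6), (1, -5), (3, 3)]

Jarvis march: at each step, from the current hull vertex p, select the next vertex q as the point such that every other point lies strictly to the left of (or on) the directed line p → q. (Equivalently: for every other point r, the cross product (q − p) × (r − p) ≥ 0.)
Starting point (lowest x, tie lowest y): (-10, 8). Wrap until returning to start. Resulting hull: (-10, 8), (-7, -6), (1, -5), (3, 3).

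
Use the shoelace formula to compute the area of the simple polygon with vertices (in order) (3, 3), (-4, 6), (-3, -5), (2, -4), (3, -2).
Area = 113/2

Shoelace formula: Area = (1/2) |Σ_i (x_i · y_{i+1} − x_{i+1} · y_i)| (indices mod n). Compute each cross term:
  (3)(6) − (-4)(3) = 30
  (-4)(-5) − (-3)(6) = 38
  (-3)(-4) − (2)(-5) = 22
  (2)(-2) − (3)(-4) = 8
  (3)(3) − (3)(-2) = 15
Sum = 113, so (signed) Area = 113/2 = 113/2, |Area| = 113/2.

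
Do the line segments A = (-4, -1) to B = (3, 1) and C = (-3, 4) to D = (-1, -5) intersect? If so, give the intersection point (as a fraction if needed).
Yes; intersection at (-135/67, -29/67) (t = 19/67 on AB, s = 33/67 on CD)

Parametrize AB as A + t(B − A) = (-4 + 7 t, -1 + 2 t) and CD as C + s(D − C) = (-3 + 2 s, 4 + -9 s). Solve the linear system for (t, s). Determinant = 67 ≠ 0, so a unique intersection of the containing lines exists. Solution: t = 19/67, s = 33/67 — both in [0, 1], so the segments cross. Intersection point: (-135/67, -29/67).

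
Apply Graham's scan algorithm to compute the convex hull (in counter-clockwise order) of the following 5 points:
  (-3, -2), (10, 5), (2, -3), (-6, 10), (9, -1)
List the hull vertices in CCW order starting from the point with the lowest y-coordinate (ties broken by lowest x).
Hull (CCW) = [(2, -3), (9, -1), (10, 5), (-6, 10), (-3, -2)]

Graham scan procedure:
  1. Find the pivot p₀ = point with lowest y (tie → lowest x): (2, -3).
  2. Sort the remaining points by polar angle around p₀.
  3. Walk through sorted points, maintaining a stack; pop the top while the last three entries make a non-left turn (cross product ≤ 0).
  4. Final stack is the convex hull in CCW order: (2, -3), (9, -1), (10, 5), (-6, 10), (-3, -2).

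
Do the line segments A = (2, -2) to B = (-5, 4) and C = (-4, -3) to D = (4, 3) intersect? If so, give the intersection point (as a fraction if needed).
Yes; intersection at (-8/45, -2/15) (t = 14/45 on AB, s = 43/90 on CD)

Parametrize AB as A + t(B − A) = (2 + -7 t, -2 + 6 t) and CD as C + s(D − C) = (-4 + 8 s, -3 + 6 s). Solve the linear system for (t, s). Determinant = 90 ≠ 0, so a unique intersection of the containing lines exists. Solution: t = 14/45, s = 43/90 — both in [0, 1], so the segments cross. Intersection point: (-8/45, -2/15).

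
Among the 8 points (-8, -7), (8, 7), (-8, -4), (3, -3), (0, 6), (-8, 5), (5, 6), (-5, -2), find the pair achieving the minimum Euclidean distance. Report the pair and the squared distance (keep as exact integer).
Pair = ((-8, -7), (-8, -4)); squared distance = 9

Compute all C(8, 2) = 28 pairwise squared distances (x_i − x_j)² + (y_i − y_j)². The minimum is 9, attained by the pair ((-8, -7), (-8, -4)).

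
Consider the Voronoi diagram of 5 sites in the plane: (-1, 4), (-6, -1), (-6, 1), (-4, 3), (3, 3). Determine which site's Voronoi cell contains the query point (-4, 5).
Nearest site = (-4, 3)

The Voronoi cell of site s contains exactly those query points closer to s than to any other site. Compute squared distances from q = (-4, 5) to each site:
  (-4 − -4)² + (3 − 5)² = 4
  (-1 − -4)² + (4 − 5)² = 10
  (-6 − -4)² + (1 − 5)² = 20
  (-6 − -4)² + (-1 − 5)² = 40
  (3 − -4)² + (3 − 5)² = 53
Minimum is attained by (-4, 3), so q lies in its Voronoi cell.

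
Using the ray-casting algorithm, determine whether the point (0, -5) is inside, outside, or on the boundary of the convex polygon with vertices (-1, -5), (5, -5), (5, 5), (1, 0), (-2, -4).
The point (0, -5) lies on the polygon boundary

Boundary check: the query satisfies the collinearity and bounding-box conditions for some polygon edge, so it lies exactly on the boundary.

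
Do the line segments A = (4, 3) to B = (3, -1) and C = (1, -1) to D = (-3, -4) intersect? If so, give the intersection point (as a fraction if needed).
No (intersection of containing lines falls outside at least one segment)

Parametrize and solve: t = 7/13, s = -8/13. At least one of these is outside [0, 1], so the segments do not intersect.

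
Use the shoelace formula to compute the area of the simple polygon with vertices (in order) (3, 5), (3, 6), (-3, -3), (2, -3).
Area = 23

Shoelace formula: Area = (1/2) |Σ_i (x_i · y_{i+1} − x_{i+1} · y_i)| (indices mod n). Compute each cross term:
  (3)(6) − (3)(5) = 3
  (3)(-3) − (-3)(6) = 9
  (-3)(-3) − (2)(-3) = 15
  (2)(5) − (3)(-3) = 19
Sum = 46, so (signed) Area = 46/2 = 23, |Area| = 23.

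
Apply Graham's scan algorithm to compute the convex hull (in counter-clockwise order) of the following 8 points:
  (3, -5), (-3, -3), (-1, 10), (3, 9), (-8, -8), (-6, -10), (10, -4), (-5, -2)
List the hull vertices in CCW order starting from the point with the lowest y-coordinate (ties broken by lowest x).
Hull (CCW) = [(-6, -10), (10, -4), (3, 9), (-1, 10), (-8, -8)]

Graham scan procedure:
  1. Find the pivot p₀ = point with lowest y (tie → lowest x): (-6, -10).
  2. Sort the remaining points by polar angle around p₀.
  3. Walk through sorted points, maintaining a stack; pop the top while the last three entries make a non-left turn (cross product ≤ 0).
  4. Final stack is the convex hull in CCW order: (-6, -10), (10, -4), (3, 9), (-1, 10), (-8, -8).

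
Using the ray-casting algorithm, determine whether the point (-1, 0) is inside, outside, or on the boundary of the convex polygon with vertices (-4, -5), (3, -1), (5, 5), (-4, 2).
The point (-1, 0) lies strictly inside the polygon

Cast a horizontal ray to the right from the query point and count how many polygon edges it crosses (each edge strictly once or zero times, handled with the usual half-open convention). 
Parity of crossings → odd ⇒ inside.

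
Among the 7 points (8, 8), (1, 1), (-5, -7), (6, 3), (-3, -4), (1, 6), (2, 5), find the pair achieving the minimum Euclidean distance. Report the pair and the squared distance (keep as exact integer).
Pair = ((1, 6), (2, 5)); squared distance = 2

Compute all C(7, 2) = 21 pairwise squared distances (x_i − x_j)² + (y_i − y_j)². The minimum is 2, attained by the pair ((1, 6), (2, 5)).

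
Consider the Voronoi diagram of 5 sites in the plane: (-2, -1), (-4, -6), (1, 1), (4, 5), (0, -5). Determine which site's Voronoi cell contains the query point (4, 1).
Nearest site = (1, 1)

The Voronoi cell of site s contains exactly those query points closer to s than to any other site. Compute squared distances from q = (4, 1) to each site:
  (1 − 4)² + (1 − 1)² = 9
  (4 − 4)² + (5 − 1)² = 16
  (-2 − 4)² + (-1 − 1)² = 40
  (0 − 4)² + (-5 − 1)² = 52
  (-4 − 4)² + (-6 − 1)² = 113
Minimum is attained by (1, 1), so q lies in its Voronoi cell.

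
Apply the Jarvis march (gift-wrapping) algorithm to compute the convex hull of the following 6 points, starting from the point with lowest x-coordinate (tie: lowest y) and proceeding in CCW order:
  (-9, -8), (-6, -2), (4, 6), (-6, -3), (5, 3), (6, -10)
Hull (CCW) = [(-9, -8), (6, -10), (5, 3), (4, 6), (-6, -2)]

Jarvis march: at each step, from the current hull vertex p, select the next vertex q as the point such that every other point lies strictly to the left of (or on) the directed line p → q. (Equivalently: for every other point r, the cross product (q − p) × (r − p) ≥ 0.)
Starting point (lowest x, tie lowest y): (-9, -8). Wrap until returning to start. Resulting hull: (-9, -8), (6, -10), (5, 3), (4, 6), (-6, -2).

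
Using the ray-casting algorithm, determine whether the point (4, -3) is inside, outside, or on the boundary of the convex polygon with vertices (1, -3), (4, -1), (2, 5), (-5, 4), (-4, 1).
The point (4, -3) lies strictly outside the polygon

Cast a horizontal ray to the right from the query point and count how many polygon edges it crosses (each edge strictly once or zero times, handled with the usual half-open convention). 
Parity of crossings → even ⇒ outside.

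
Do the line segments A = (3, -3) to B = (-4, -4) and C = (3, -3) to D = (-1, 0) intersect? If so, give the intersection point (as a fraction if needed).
Yes; intersection at (3, -3) (t = 0 on AB, s = 0 on CD)

Parametrize AB as A + t(B − A) = (3 + -7 t, -3 + -1 t) and CD as C + s(D − C) = (3 + -4 s, -3 + 3 s). Solve the linear system for (t, s). Determinant = 25 ≠ 0, so a unique intersection of the containing lines exists. Solution: t = 0, s = 0 — both in [0, 1], so the segments cross. Intersection point: (3, -3).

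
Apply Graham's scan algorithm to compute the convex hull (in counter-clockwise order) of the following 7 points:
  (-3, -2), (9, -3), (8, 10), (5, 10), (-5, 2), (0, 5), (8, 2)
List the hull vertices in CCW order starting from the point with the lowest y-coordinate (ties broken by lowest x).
Hull (CCW) = [(9, -3), (8, 10), (5, 10), (-5, 2), (-3, -2)]

Graham scan procedure:
  1. Find the pivot p₀ = point with lowest y (tie → lowest x): (9, -3).
  2. Sort the remaining points by polar angle around p₀.
  3. Walk through sorted points, maintaining a stack; pop the top while the last three entries make a non-left turn (cross product ≤ 0).
  4. Final stack is the convex hull in CCW order: (9, -3), (8, 10), (5, 10), (-5, 2), (-3, -2).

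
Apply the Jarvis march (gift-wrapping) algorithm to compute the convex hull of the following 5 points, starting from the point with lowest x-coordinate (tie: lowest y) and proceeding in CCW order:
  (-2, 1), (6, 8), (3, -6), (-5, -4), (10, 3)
Hull (CCW) = [(-5, -4), (3, -6), (10, 3), (6, 8), (-2, 1)]

Jarvis march: at each step, from the current hull vertex p, select the next vertex q as the point such that every other point lies strictly to the left of (or on) the directed line p → q. (Equivalently: for every other point r, the cross product (q − p) × (r − p) ≥ 0.)
Starting point (lowest x, tie lowest y): (-5, -4). Wrap until returning to start. Resulting hull: (-5, -4), (3, -6), (10, 3), (6, 8), (-2, 1).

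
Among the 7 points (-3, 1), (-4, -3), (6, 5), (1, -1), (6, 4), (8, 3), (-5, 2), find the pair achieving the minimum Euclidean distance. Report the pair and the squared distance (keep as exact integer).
Pair = ((6, 5), (6, 4)); squared distance = 1

Compute all C(7, 2) = 21 pairwise squared distances (x_i − x_j)² + (y_i − y_j)². The minimum is 1, attained by the pair ((6, 5), (6, 4)).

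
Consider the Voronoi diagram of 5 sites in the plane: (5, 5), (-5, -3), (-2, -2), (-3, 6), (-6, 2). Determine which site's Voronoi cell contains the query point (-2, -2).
Nearest site = (-2, -2)

The Voronoi cell of site s contains exactly those query points closer to s than to any other site. Compute squared distances from q = (-2, -2) to each site:
  (-2 − -2)² + (-2 − -2)² = 0
  (-5 − -2)² + (-3 − -2)² = 10
  (-6 − -2)² + (2 − -2)² = 32
  (-3 − -2)² + (6 − -2)² = 65
  (5 − -2)² + (5 − -2)² = 98
Minimum is attained by (-2, -2), so q lies in its Voronoi cell.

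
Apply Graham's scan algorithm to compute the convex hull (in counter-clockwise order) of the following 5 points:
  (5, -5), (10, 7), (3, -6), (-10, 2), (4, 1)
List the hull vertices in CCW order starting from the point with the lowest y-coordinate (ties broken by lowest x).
Hull (CCW) = [(3, -6), (5, -5), (10, 7), (-10, 2)]

Graham scan procedure:
  1. Find the pivot p₀ = point with lowest y (tie → lowest x): (3, -6).
  2. Sort the remaining points by polar angle around p₀.
  3. Walk through sorted points, maintaining a stack; pop the top while the last three entries make a non-left turn (cross product ≤ 0).
  4. Final stack is the convex hull in CCW order: (3, -6), (5, -5), (10, 7), (-10, 2).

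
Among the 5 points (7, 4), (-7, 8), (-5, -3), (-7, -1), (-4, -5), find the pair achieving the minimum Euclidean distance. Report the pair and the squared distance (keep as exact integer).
Pair = ((-5, -3), (-4, -5)); squared distance = 5

Compute all C(5, 2) = 10 pairwise squared distances (x_i − x_j)² + (y_i − y_j)². The minimum is 5, attained by the pair ((-5, -3), (-4, -5)).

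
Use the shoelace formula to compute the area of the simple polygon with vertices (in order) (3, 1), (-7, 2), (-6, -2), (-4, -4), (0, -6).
Area = 97/2

Shoelace formula: Area = (1/2) |Σ_i (x_i · y_{i+1} − x_{i+1} · y_i)| (indices mod n). Compute each cross term:
  (3)(2) − (-7)(1) = 13
  (-7)(-2) − (-6)(2) = 26
  (-6)(-4) − (-4)(-2) = 16
  (-4)(-6) − (0)(-4) = 24
  (0)(1) − (3)(-6) = 18
Sum = 97, so (signed) Area = 97/2 = 97/2, |Area| = 97/2.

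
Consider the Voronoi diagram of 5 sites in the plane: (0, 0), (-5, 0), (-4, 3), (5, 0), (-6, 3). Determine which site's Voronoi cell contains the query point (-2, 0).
Nearest site = (0, 0)

The Voronoi cell of site s contains exactly those query points closer to s than to any other site. Compute squared distances from q = (-2, 0) to each site:
  (0 − -2)² + (0 − 0)² = 4
  (-5 − -2)² + (0 − 0)² = 9
  (-4 − -2)² + (3 − 0)² = 13
  (-6 − -2)² + (3 − 0)² = 25
  (5 − -2)² + (0 − 0)² = 49
Minimum is attained by (0, 0), so q lies in its Voronoi cell.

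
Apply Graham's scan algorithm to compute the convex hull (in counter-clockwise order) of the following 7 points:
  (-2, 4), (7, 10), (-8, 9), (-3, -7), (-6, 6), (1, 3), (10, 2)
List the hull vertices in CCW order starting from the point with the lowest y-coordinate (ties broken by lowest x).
Hull (CCW) = [(-3, -7), (10, 2), (7, 10), (-8, 9)]

Graham scan procedure:
  1. Find the pivot p₀ = point with lowest y (tie → lowest x): (-3, -7).
  2. Sort the remaining points by polar angle around p₀.
  3. Walk through sorted points, maintaining a stack; pop the top while the last three entries make a non-left turn (cross product ≤ 0).
  4. Final stack is the convex hull in CCW order: (-3, -7), (10, 2), (7, 10), (-8, 9).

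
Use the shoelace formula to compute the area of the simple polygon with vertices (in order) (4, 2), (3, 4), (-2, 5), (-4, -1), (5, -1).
Area = 39

Shoelace formula: Area = (1/2) |Σ_i (x_i · y_{i+1} − x_{i+1} · y_i)| (indices mod n). Compute each cross term:
  (4)(4) − (3)(2) = 10
  (3)(5) − (-2)(4) = 23
  (-2)(-1) − (-4)(5) = 22
  (-4)(-1) − (5)(-1) = 9
  (5)(2) − (4)(-1) = 14
Sum = 78, so (signed) Area = 78/2 = 39, |Area| = 39.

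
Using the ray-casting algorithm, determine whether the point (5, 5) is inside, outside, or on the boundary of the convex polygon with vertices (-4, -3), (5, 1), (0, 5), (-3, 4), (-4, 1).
The point (5, 5) lies strictly outside the polygon

Cast a horizontal ray to the right from the query point and count how many polygon edges it crosses (each edge strictly once or zero times, handled with the usual half-open convention). 
Parity of crossings → even ⇒ outside.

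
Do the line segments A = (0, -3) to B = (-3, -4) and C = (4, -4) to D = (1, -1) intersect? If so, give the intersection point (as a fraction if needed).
No (intersection of containing lines falls outside at least one segment)

Parametrize and solve: t = -3/4, s = 7/12. At least one of these is outside [0, 1], so the segments do not intersect.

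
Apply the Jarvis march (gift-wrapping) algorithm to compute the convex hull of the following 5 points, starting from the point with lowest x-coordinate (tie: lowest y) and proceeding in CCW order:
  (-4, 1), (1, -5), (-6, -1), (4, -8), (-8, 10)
Hull (CCW) = [(-8, 10), (-6, -1), (4, -8)]

Jarvis march: at each step, from the current hull vertex p, select the next vertex q as the point such that every other point lies strictly to the left of (or on) the directed line p → q. (Equivalently: for every other point r, the cross product (q − p) × (r − p) ≥ 0.)
Starting point (lowest x, tie lowest y): (-8, 10). Wrap until returning to start. Resulting hull: (-8, 10), (-6, -1), (4, -8).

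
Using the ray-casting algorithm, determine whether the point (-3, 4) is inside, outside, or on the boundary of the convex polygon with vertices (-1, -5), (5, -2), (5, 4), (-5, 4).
The point (-3, 4) lies on the polygon boundary

Boundary check: the query satisfies the collinearity and bounding-box conditions for some polygon edge, so it lies exactly on the boundary.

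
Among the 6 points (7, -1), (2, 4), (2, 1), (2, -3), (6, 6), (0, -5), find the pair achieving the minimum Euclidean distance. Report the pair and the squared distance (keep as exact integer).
Pair = ((2, -3), (0, -5)); squared distance = 8

Compute all C(6, 2) = 15 pairwise squared distances (x_i − x_j)² + (y_i − y_j)². The minimum is 8, attained by the pair ((2, -3), (0, -5)).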